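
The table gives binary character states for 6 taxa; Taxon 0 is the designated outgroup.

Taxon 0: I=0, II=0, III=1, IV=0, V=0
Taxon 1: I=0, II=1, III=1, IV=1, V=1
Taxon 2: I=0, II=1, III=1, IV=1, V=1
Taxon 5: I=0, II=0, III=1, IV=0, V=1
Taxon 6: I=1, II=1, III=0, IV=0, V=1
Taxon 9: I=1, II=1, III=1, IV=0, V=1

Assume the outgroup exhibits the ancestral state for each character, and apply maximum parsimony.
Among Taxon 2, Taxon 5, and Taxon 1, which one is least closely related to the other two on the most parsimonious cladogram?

Character polarity is set by the outgroup: the derived state is whichever differs from the outgroup's state, so for III the derived state is '0', and for the remaining characters it is '1'.
I (derived state '1') is shared by Taxon 6 and Taxon 9 — a synapomorphy uniting that clade.
II (derived state '1') is shared by Taxon 1, Taxon 2, Taxon 6, and Taxon 9 — a synapomorphy uniting that clade.
III (derived state '0') is unique to Taxon 6 (autapomorphy; uninformative for grouping).
Only Taxon 1 and Taxon 2 show the derived state '1' for IV, supporting them as a clade.
All ingroup taxa share the derived state '1' for V; it defines the ingroup but does not resolve relationships within it.
Most parsimonious ingroup topology: (((Taxon 1,Taxon 2),(Taxon 6,Taxon 9)),Taxon 5).
Taxon 1 and Taxon 2 share a more recent common ancestor with each other than either does with Taxon 5, so Taxon 5 is the least closely related of the three.

Taxon 5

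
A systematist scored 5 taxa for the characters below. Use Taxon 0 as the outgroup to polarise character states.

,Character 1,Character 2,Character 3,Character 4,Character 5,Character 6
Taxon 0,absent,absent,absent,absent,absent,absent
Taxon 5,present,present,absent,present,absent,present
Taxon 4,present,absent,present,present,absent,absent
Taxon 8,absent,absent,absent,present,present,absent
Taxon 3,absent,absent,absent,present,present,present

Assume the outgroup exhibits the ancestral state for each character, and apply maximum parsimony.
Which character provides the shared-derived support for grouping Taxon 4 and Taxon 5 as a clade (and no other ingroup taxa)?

Character 1

The outgroup has state 'absent' for every character, so 'present' is the derived state throughout.
Only Taxon 4 and Taxon 5 show the derived state 'present' for Character 1, supporting them as a clade.
Character 2: derived state 'present' in Taxon 5 only — an autapomorphy, so it tells us nothing about relationships among taxa.
Character 3 (derived state 'present') is unique to Taxon 4 (autapomorphy; uninformative for grouping).
Character 4 (derived state 'present') is shared by all ingroup taxa — unites the whole ingroup.
Only Taxon 3 and Taxon 8 show the derived state 'present' for Character 5, supporting them as a clade.
Character 6 (state 'present') occurs in Taxon 3 and Taxon 5 but conflicts with the nesting implied by the other characters — most parsimoniously interpreted as homoplasy.
Most parsimonious ingroup topology: ((Taxon 5,Taxon 4),(Taxon 8,Taxon 3)).
The clade {Taxon 4, Taxon 5} is supported by Character 1: its derived state 'present' occurs in exactly those taxa and in no other taxon (including the outgroup).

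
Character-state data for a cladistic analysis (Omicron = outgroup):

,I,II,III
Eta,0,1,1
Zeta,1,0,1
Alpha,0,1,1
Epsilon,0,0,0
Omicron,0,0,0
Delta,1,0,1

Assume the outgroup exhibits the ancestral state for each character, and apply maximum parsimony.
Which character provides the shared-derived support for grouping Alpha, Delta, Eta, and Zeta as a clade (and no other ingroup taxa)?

III

The outgroup has state '0' for every character, so '1' is the derived state throughout.
I: derived state '1' in Delta and Zeta only — synapomorphy for {Delta, Zeta}.
II (derived state '1') is shared by Alpha and Eta — a synapomorphy uniting that clade.
III (derived state '1') is shared by Alpha, Delta, Eta, and Zeta — a synapomorphy uniting that clade.
Most parsimonious ingroup topology: (((Delta,Zeta),(Alpha,Eta)),Epsilon).
The clade {Alpha, Delta, Eta, Zeta} is supported by III: its derived state '1' occurs in exactly those taxa and in no other taxon (including the outgroup).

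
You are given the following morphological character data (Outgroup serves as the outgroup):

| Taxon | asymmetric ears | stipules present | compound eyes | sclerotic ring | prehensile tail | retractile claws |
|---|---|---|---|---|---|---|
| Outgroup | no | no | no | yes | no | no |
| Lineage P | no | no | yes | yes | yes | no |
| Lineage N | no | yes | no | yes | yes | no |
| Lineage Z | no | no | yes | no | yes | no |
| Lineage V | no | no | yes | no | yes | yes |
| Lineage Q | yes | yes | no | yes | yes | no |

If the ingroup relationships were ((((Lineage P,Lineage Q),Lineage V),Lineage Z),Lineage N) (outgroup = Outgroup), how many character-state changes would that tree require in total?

Map each character onto ((((Lineage P,Lineage Q),Lineage V),Lineage Z),Lineage N) (rooted by Outgroup) and count the minimum state changes it requires (Fitch parsimony):
asymmetric ears: 1; stipules present: 2; compound eyes: 2; sclerotic ring: 2; prehensile tail: 1; retractile claws: 1.
Total tree length = 9.

9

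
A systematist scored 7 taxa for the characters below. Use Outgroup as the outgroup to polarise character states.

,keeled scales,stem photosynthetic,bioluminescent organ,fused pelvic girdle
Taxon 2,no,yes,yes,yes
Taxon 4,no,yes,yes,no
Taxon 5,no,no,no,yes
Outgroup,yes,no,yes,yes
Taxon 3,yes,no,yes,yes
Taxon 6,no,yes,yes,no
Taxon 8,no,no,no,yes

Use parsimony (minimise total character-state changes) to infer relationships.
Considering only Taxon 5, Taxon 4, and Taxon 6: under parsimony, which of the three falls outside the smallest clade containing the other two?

Taxon 5

Character polarity is set by the outgroup: the derived state is whichever differs from the outgroup's state, so for keeled scales, bioluminescent organ, fused pelvic girdle the derived state is 'no', and for the remaining characters it is 'yes'.
keeled scales: derived state 'no' in Taxon 2, Taxon 4, Taxon 5, Taxon 6, and Taxon 8 only — synapomorphy for {Taxon 2, Taxon 4, Taxon 5, Taxon 6, Taxon 8}.
Only Taxon 2, Taxon 4, and Taxon 6 show the derived state 'yes' for stem photosynthetic, supporting them as a clade.
bioluminescent organ (derived state 'no') is shared by Taxon 5 and Taxon 8 — a synapomorphy uniting that clade.
fused pelvic girdle: derived state 'no' in Taxon 4 and Taxon 6 only — synapomorphy for {Taxon 4, Taxon 6}.
Most parsimonious ingroup topology: ((((Taxon 4,Taxon 6),Taxon 2),(Taxon 5,Taxon 8)),Taxon 3).
Taxon 4 and Taxon 6 share a more recent common ancestor with each other than either does with Taxon 5, so Taxon 5 is the least closely related of the three.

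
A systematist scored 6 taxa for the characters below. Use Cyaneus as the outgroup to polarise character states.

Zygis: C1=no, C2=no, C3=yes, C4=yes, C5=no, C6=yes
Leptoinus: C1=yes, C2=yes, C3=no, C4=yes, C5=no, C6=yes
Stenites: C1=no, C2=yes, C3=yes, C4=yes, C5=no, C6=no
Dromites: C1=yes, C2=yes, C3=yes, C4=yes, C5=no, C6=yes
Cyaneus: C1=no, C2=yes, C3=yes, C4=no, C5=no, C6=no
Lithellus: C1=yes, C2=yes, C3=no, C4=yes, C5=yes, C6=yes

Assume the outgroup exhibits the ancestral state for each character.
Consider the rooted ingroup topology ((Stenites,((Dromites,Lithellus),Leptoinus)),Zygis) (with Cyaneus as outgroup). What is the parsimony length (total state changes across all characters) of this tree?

8

Map each character onto ((Stenites,((Dromites,Lithellus),Leptoinus)),Zygis) (rooted by Cyaneus) and count the minimum state changes it requires (Fitch parsimony):
C1: 1; C2: 1; C3: 2; C4: 1; C5: 1; C6: 2.
Total tree length = 8.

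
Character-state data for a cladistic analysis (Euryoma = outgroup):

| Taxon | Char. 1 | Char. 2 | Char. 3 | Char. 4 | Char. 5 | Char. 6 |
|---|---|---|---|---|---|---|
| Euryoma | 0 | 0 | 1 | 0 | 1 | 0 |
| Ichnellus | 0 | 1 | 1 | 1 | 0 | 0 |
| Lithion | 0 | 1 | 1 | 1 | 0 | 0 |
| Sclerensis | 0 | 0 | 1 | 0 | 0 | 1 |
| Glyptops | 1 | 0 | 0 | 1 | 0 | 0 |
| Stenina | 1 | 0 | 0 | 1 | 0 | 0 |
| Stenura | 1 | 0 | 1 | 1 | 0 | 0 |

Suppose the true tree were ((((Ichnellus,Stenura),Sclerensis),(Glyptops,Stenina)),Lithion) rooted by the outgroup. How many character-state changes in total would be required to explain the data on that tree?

Map each character onto ((((Ichnellus,Stenura),Sclerensis),(Glyptops,Stenina)),Lithion) (rooted by Euryoma) and count the minimum state changes it requires (Fitch parsimony):
Char. 1: 2; Char. 2: 2; Char. 3: 1; Char. 4: 2; Char. 5: 1; Char. 6: 1.
Total tree length = 9.

9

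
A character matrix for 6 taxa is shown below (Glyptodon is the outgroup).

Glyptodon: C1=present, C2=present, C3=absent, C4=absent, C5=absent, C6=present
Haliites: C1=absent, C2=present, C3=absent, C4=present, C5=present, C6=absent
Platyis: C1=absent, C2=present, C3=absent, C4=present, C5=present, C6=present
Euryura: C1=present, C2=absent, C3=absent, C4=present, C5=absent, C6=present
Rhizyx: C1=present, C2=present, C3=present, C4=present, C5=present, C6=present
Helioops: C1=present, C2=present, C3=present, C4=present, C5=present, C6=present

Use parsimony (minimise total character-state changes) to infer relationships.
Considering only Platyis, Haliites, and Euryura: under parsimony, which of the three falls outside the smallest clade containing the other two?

Character polarity is set by the outgroup: the derived state is whichever differs from the outgroup's state, so for C1, C2, C6 the derived state is 'absent', and for the remaining characters it is 'present'.
Only Haliites and Platyis show the derived state 'absent' for C1, supporting them as a clade.
C2 (derived state 'absent') is unique to Euryura (autapomorphy; uninformative for grouping).
C3: derived state 'present' in Helioops and Rhizyx only — synapomorphy for {Helioops, Rhizyx}.
C4 (derived state 'present') is shared by all ingroup taxa — unites the whole ingroup.
C5 (derived state 'present') is shared by Haliites, Helioops, Platyis, and Rhizyx — a synapomorphy uniting that clade.
C6 (derived state 'absent') is unique to Haliites (autapomorphy; uninformative for grouping).
Most parsimonious ingroup topology: (((Haliites,Platyis),(Rhizyx,Helioops)),Euryura).
Platyis and Haliites share a more recent common ancestor with each other than either does with Euryura, so Euryura is the least closely related of the three.

Euryura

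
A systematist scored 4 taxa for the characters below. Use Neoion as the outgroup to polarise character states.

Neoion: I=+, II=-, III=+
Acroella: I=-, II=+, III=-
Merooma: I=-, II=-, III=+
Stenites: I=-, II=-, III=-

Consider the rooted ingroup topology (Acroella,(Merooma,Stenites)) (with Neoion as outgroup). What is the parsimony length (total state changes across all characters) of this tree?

4

Map each character onto (Acroella,(Merooma,Stenites)) (rooted by Neoion) and count the minimum state changes it requires (Fitch parsimony):
I: 1; II: 1; III: 2.
Total tree length = 4.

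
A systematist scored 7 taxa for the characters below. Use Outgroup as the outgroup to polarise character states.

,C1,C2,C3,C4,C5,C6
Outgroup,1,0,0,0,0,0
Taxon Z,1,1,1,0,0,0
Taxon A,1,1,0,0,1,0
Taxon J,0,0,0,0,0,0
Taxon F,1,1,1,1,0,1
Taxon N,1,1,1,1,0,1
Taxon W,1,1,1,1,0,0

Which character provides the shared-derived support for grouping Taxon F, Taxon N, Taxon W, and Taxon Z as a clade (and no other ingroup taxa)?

C3

Character polarity is set by the outgroup: the derived state is whichever differs from the outgroup's state, so for C1 the derived state is '0', and for the remaining characters it is '1'.
C1: derived state '0' in Taxon J only — an autapomorphy, so it tells us nothing about relationships among taxa.
Only Taxon A, Taxon F, Taxon N, Taxon W, and Taxon Z show the derived state '1' for C2, supporting them as a clade.
C3: derived state '1' in Taxon F, Taxon N, Taxon W, and Taxon Z only — synapomorphy for {Taxon F, Taxon N, Taxon W, Taxon Z}.
C4 (derived state '1') is shared by Taxon F, Taxon N, and Taxon W — a synapomorphy uniting that clade.
C5 (derived state '1') is unique to Taxon A (autapomorphy; uninformative for grouping).
C6: derived state '1' in Taxon F and Taxon N only — synapomorphy for {Taxon F, Taxon N}.
Most parsimonious ingroup topology: (((Taxon Z,((Taxon F,Taxon N),Taxon W)),Taxon A),Taxon J).
The clade {Taxon F, Taxon N, Taxon W, Taxon Z} is supported by C3: its derived state '1' occurs in exactly those taxa and in no other taxon (including the outgroup).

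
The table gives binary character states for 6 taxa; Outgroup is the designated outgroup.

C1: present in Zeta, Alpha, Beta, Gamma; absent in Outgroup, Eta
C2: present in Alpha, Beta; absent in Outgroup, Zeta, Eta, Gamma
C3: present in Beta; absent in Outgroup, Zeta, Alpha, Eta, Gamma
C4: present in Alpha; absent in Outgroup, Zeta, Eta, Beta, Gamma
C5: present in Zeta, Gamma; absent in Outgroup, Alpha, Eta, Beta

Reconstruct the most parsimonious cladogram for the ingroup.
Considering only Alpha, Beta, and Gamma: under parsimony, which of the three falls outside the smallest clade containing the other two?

The outgroup has state 'absent' for every character, so 'present' is the derived state throughout.
C1 (derived state 'present') is shared by Alpha, Beta, Gamma, and Zeta — a synapomorphy uniting that clade.
Only Alpha and Beta show the derived state 'present' for C2, supporting them as a clade.
C3 (derived state 'present') is unique to Beta (autapomorphy; uninformative for grouping).
C4: derived state 'present' in Alpha only — an autapomorphy, so it tells us nothing about relationships among taxa.
C5 (derived state 'present') is shared by Gamma and Zeta — a synapomorphy uniting that clade.
Most parsimonious ingroup topology: (((Zeta,Gamma),(Alpha,Beta)),Eta).
Alpha and Beta share a more recent common ancestor with each other than either does with Gamma, so Gamma is the least closely related of the three.

Gamma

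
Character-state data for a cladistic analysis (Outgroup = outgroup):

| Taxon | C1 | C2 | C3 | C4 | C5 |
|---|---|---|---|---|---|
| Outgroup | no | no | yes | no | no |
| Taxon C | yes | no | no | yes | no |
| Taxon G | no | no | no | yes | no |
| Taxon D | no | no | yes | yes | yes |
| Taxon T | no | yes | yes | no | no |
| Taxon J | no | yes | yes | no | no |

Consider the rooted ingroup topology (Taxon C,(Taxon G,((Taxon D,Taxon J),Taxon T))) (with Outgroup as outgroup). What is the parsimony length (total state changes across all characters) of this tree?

Map each character onto (Taxon C,(Taxon G,((Taxon D,Taxon J),Taxon T))) (rooted by Outgroup) and count the minimum state changes it requires (Fitch parsimony):
C1: 1; C2: 2; C3: 2; C4: 3; C5: 1.
Total tree length = 9.

9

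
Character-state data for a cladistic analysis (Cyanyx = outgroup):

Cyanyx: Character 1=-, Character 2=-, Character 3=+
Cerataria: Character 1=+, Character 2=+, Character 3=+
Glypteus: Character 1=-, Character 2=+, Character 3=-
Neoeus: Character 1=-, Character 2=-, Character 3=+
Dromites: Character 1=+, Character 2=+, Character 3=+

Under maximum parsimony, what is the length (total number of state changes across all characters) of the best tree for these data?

Character polarity is set by the outgroup: the derived state is whichever differs from the outgroup's state, so for Character 3 the derived state is '-', and for the remaining characters it is '+'.
Character 1: derived state '+' in Cerataria and Dromites only — synapomorphy for {Cerataria, Dromites}.
Character 2: derived state '+' in Cerataria, Dromites, and Glypteus only — synapomorphy for {Cerataria, Dromites, Glypteus}.
Character 3: derived state '-' in Glypteus only — an autapomorphy, so it tells us nothing about relationships among taxa.
Most parsimonious ingroup topology: (((Cerataria,Dromites),Glypteus),Neoeus).
Changes per character on this tree: Character 1: 1; Character 2: 1; Character 3: 1.
Total = 3.

3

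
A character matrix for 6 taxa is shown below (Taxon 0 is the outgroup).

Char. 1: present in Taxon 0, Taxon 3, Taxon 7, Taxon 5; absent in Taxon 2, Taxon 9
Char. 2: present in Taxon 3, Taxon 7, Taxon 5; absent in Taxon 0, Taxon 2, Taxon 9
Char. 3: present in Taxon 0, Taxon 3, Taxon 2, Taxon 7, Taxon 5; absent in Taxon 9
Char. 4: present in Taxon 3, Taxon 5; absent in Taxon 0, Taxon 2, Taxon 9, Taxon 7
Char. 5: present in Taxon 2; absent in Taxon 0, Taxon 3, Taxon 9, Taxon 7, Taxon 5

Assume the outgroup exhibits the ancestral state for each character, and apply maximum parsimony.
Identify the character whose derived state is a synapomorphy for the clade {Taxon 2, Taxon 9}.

Character polarity is set by the outgroup: the derived state is whichever differs from the outgroup's state, so for Char. 1, Char. 3 the derived state is 'absent', and for the remaining characters it is 'present'.
Char. 1 (derived state 'absent') is shared by Taxon 2 and Taxon 9 — a synapomorphy uniting that clade.
Char. 2: derived state 'present' in Taxon 3, Taxon 5, and Taxon 7 only — synapomorphy for {Taxon 3, Taxon 5, Taxon 7}.
Char. 3 (derived state 'absent') is unique to Taxon 9 (autapomorphy; uninformative for grouping).
Only Taxon 3 and Taxon 5 show the derived state 'present' for Char. 4, supporting them as a clade.
Char. 5 (derived state 'present') is unique to Taxon 2 (autapomorphy; uninformative for grouping).
Most parsimonious ingroup topology: (((Taxon 3,Taxon 5),Taxon 7),(Taxon 2,Taxon 9)).
The clade {Taxon 2, Taxon 9} is supported by Char. 1: its derived state 'absent' occurs in exactly those taxa and in no other taxon (including the outgroup).

Char. 1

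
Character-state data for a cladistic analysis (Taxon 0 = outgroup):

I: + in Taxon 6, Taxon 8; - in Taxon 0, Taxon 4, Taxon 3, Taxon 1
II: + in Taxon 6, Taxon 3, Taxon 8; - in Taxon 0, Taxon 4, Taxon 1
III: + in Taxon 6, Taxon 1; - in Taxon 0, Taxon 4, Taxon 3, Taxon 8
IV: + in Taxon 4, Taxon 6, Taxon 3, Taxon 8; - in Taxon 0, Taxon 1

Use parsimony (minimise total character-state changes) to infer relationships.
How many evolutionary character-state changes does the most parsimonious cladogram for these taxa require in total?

5

The outgroup has state '-' for every character, so '+' is the derived state throughout.
Only Taxon 6 and Taxon 8 show the derived state '+' for I, supporting them as a clade.
II: derived state '+' in Taxon 3, Taxon 6, and Taxon 8 only — synapomorphy for {Taxon 3, Taxon 6, Taxon 8}.
III groups Taxon 1 and Taxon 6, which is incompatible with the clades supported by the remaining characters; treating it as convergent (homoplasy) costs fewer steps than any alternative tree.
IV (derived state '+') is shared by Taxon 3, Taxon 4, Taxon 6, and Taxon 8 — a synapomorphy uniting that clade.
Most parsimonious ingroup topology: ((Taxon 4,((Taxon 6,Taxon 8),Taxon 3)),Taxon 1).
Changes per character on this tree: I: 1; II: 1; III: 2; IV: 1.
Total = 5.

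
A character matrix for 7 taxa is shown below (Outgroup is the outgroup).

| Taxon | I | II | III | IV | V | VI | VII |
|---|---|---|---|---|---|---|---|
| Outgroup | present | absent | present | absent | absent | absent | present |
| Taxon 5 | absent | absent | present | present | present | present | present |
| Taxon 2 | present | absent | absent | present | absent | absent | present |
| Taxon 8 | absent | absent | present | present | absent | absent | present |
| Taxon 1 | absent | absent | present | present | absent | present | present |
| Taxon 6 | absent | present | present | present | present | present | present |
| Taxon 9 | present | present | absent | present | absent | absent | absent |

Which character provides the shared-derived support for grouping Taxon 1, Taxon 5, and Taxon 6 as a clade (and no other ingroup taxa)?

VI

Character polarity is set by the outgroup: the derived state is whichever differs from the outgroup's state, so for I, III, VII the derived state is 'absent', and for the remaining characters it is 'present'.
Only Taxon 1, Taxon 5, Taxon 6, and Taxon 8 show the derived state 'absent' for I, supporting them as a clade.
II groups Taxon 6 and Taxon 9, which is incompatible with the clades supported by the remaining characters; treating it as convergent (homoplasy) costs fewer steps than any alternative tree.
III (derived state 'absent') is shared by Taxon 2 and Taxon 9 — a synapomorphy uniting that clade.
IV (derived state 'present') is shared by all ingroup taxa — unites the whole ingroup.
Only Taxon 5 and Taxon 6 show the derived state 'present' for V, supporting them as a clade.
Only Taxon 1, Taxon 5, and Taxon 6 show the derived state 'present' for VI, supporting them as a clade.
VII: derived state 'absent' in Taxon 9 only — an autapomorphy, so it tells us nothing about relationships among taxa.
Most parsimonious ingroup topology: ((((Taxon 5,Taxon 6),Taxon 1),Taxon 8),(Taxon 2,Taxon 9)).
The clade {Taxon 1, Taxon 5, Taxon 6} is supported by VI: its derived state 'present' occurs in exactly those taxa and in no other taxon (including the outgroup).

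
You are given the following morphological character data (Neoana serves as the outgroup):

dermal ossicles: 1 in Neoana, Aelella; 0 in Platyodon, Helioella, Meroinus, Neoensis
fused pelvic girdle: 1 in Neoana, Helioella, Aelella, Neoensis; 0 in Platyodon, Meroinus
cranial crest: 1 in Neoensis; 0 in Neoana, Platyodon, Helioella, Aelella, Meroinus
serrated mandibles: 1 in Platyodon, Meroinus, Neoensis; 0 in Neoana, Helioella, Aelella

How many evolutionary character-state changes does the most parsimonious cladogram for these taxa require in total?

Character polarity is set by the outgroup: the derived state is whichever differs from the outgroup's state, so for dermal ossicles, fused pelvic girdle the derived state is '0', and for the remaining characters it is '1'.
dermal ossicles: derived state '0' in Helioella, Meroinus, Neoensis, and Platyodon only — synapomorphy for {Helioella, Meroinus, Neoensis, Platyodon}.
Only Meroinus and Platyodon show the derived state '0' for fused pelvic girdle, supporting them as a clade.
cranial crest: derived state '1' in Neoensis only — an autapomorphy, so it tells us nothing about relationships among taxa.
serrated mandibles: derived state '1' in Meroinus, Neoensis, and Platyodon only — synapomorphy for {Meroinus, Neoensis, Platyodon}.
Most parsimonious ingroup topology: ((((Platyodon,Meroinus),Neoensis),Helioella),Aelella).
Changes per character on this tree: dermal ossicles: 1; fused pelvic girdle: 1; cranial crest: 1; serrated mandibles: 1.
Total = 4.

4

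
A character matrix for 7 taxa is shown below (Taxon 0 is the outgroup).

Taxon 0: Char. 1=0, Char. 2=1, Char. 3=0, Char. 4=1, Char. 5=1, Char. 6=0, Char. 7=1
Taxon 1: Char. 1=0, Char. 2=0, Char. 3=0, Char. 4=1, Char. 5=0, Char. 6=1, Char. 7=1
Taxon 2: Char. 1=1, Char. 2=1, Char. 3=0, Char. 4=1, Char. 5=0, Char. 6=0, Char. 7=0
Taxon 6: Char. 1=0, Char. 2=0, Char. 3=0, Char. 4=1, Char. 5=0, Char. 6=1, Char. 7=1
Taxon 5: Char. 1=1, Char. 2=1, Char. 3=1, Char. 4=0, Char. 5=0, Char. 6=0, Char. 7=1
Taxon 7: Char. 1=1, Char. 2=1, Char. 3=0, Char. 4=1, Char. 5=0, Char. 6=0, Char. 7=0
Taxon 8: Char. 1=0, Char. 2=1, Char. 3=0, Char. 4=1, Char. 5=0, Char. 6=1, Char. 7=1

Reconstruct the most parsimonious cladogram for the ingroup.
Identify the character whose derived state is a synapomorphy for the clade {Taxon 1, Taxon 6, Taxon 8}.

Character polarity is set by the outgroup: the derived state is whichever differs from the outgroup's state, so for Char. 2, Char. 4, Char. 5, Char. 7 the derived state is '0', and for the remaining characters it is '1'.
Char. 1 (derived state '1') is shared by Taxon 2, Taxon 5, and Taxon 7 — a synapomorphy uniting that clade.
Only Taxon 1 and Taxon 6 show the derived state '0' for Char. 2, supporting them as a clade.
Char. 3 (derived state '1') is unique to Taxon 5 (autapomorphy; uninformative for grouping).
Char. 4: derived state '0' in Taxon 5 only — an autapomorphy, so it tells us nothing about relationships among taxa.
Char. 5 (derived state '0') is shared by all ingroup taxa — unites the whole ingroup.
Char. 6: derived state '1' in Taxon 1, Taxon 6, and Taxon 8 only — synapomorphy for {Taxon 1, Taxon 6, Taxon 8}.
Only Taxon 2 and Taxon 7 show the derived state '0' for Char. 7, supporting them as a clade.
Most parsimonious ingroup topology: (((Taxon 1,Taxon 6),Taxon 8),((Taxon 2,Taxon 7),Taxon 5)).
The clade {Taxon 1, Taxon 6, Taxon 8} is supported by Char. 6: its derived state '1' occurs in exactly those taxa and in no other taxon (including the outgroup).

Char. 6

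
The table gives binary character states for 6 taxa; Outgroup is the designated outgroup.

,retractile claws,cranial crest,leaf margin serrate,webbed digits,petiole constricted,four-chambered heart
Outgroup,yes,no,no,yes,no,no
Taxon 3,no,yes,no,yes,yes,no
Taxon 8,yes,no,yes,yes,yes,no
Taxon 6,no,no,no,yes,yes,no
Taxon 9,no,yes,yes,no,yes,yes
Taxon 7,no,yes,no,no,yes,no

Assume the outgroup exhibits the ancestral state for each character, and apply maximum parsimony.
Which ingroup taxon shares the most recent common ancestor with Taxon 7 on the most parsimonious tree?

Character polarity is set by the outgroup: the derived state is whichever differs from the outgroup's state, so for retractile claws, webbed digits the derived state is 'no', and for the remaining characters it is 'yes'.
Only Taxon 3, Taxon 6, Taxon 7, and Taxon 9 show the derived state 'no' for retractile claws, supporting them as a clade.
cranial crest (derived state 'yes') is shared by Taxon 3, Taxon 7, and Taxon 9 — a synapomorphy uniting that clade.
leaf margin serrate groups Taxon 8 and Taxon 9, which is incompatible with the clades supported by the remaining characters; treating it as convergent (homoplasy) costs fewer steps than any alternative tree.
webbed digits: derived state 'no' in Taxon 7 and Taxon 9 only — synapomorphy for {Taxon 7, Taxon 9}.
All ingroup taxa share the derived state 'yes' for petiole constricted; it defines the ingroup but does not resolve relationships within it.
four-chambered heart (derived state 'yes') is unique to Taxon 9 (autapomorphy; uninformative for grouping).
Most parsimonious ingroup topology: (((Taxon 3,(Taxon 9,Taxon 7)),Taxon 6),Taxon 8).
Taxon 7 and Taxon 9 form a cherry on this tree, so they are sister taxa.

Taxon 9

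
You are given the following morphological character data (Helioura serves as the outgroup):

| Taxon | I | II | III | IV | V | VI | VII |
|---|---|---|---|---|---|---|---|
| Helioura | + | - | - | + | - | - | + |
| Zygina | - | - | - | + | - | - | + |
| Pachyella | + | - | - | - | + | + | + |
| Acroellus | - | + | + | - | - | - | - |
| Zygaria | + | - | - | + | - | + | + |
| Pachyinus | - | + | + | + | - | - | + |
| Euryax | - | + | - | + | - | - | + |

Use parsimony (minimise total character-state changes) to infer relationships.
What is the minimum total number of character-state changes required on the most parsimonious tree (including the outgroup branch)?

Character polarity is set by the outgroup: the derived state is whichever differs from the outgroup's state, so for I, IV, VII the derived state is '-', and for the remaining characters it is '+'.
Only Acroellus, Euryax, Pachyinus, and Zygina show the derived state '-' for I, supporting them as a clade.
II: derived state '+' in Acroellus, Euryax, and Pachyinus only — synapomorphy for {Acroellus, Euryax, Pachyinus}.
III: derived state '+' in Acroellus and Pachyinus only — synapomorphy for {Acroellus, Pachyinus}.
IV (state '-') occurs in Acroellus and Pachyella but conflicts with the nesting implied by the other characters — most parsimoniously interpreted as homoplasy.
V: derived state '+' in Pachyella only — an autapomorphy, so it tells us nothing about relationships among taxa.
VI (derived state '+') is shared by Pachyella and Zygaria — a synapomorphy uniting that clade.
VII (derived state '-') is unique to Acroellus (autapomorphy; uninformative for grouping).
Most parsimonious ingroup topology: ((Zygina,((Acroellus,Pachyinus),Euryax)),(Pachyella,Zygaria)).
Changes per character on this tree: I: 1; II: 1; III: 1; IV: 2; V: 1; VI: 1; VII: 1.
Total = 8.

8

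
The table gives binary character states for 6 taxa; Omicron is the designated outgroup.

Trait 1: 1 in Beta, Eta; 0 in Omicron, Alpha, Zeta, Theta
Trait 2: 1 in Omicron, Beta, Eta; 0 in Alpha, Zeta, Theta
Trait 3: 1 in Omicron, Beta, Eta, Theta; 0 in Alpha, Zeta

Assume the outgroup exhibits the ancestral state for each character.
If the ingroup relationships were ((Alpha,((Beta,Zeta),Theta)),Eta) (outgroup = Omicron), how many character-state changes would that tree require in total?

Map each character onto ((Alpha,((Beta,Zeta),Theta)),Eta) (rooted by Omicron) and count the minimum state changes it requires (Fitch parsimony):
Trait 1: 2; Trait 2: 2; Trait 3: 2.
Total tree length = 6.

6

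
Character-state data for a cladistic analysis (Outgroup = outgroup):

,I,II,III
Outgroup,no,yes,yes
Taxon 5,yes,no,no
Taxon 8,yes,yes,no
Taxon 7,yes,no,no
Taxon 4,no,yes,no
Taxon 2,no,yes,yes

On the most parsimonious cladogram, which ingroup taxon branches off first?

Character polarity is set by the outgroup: the derived state is whichever differs from the outgroup's state, so for II, III the derived state is 'no', and for the remaining characters it is 'yes'.
I: derived state 'yes' in Taxon 5, Taxon 7, and Taxon 8 only — synapomorphy for {Taxon 5, Taxon 7, Taxon 8}.
II (derived state 'no') is shared by Taxon 5 and Taxon 7 — a synapomorphy uniting that clade.
Only Taxon 4, Taxon 5, Taxon 7, and Taxon 8 show the derived state 'no' for III, supporting them as a clade.
Most parsimonious ingroup topology: ((((Taxon 5,Taxon 7),Taxon 8),Taxon 4),Taxon 2).
Taxon 2 is sister to the clade containing all other ingroup taxa, so it is the earliest-diverging (most basal) ingroup lineage.

Taxon 2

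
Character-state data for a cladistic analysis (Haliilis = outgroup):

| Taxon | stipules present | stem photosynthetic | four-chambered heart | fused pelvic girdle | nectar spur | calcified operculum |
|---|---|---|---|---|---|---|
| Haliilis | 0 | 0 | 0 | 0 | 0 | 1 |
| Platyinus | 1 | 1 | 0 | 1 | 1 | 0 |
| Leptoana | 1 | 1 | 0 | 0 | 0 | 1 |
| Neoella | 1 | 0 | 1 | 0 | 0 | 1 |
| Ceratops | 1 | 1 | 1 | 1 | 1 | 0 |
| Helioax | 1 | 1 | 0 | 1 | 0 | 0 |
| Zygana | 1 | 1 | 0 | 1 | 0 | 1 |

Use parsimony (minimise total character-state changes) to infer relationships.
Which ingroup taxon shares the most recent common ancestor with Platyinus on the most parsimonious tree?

Character polarity is set by the outgroup: the derived state is whichever differs from the outgroup's state, so for calcified operculum the derived state is '0', and for the remaining characters it is '1'.
stipules present (derived state '1') is shared by all ingroup taxa — unites the whole ingroup.
stem photosynthetic (derived state '1') is shared by Ceratops, Helioax, Leptoana, Platyinus, and Zygana — a synapomorphy uniting that clade.
four-chambered heart (state '1') occurs in Ceratops and Neoella but conflicts with the nesting implied by the other characters — most parsimoniously interpreted as homoplasy.
Only Ceratops, Helioax, Platyinus, and Zygana show the derived state '1' for fused pelvic girdle, supporting them as a clade.
Only Ceratops and Platyinus show the derived state '1' for nectar spur, supporting them as a clade.
calcified operculum: derived state '0' in Ceratops, Helioax, and Platyinus only — synapomorphy for {Ceratops, Helioax, Platyinus}.
Most parsimonious ingroup topology: (((((Platyinus,Ceratops),Helioax),Zygana),Leptoana),Neoella).
Platyinus and Ceratops form a cherry on this tree, so they are sister taxa.

Ceratops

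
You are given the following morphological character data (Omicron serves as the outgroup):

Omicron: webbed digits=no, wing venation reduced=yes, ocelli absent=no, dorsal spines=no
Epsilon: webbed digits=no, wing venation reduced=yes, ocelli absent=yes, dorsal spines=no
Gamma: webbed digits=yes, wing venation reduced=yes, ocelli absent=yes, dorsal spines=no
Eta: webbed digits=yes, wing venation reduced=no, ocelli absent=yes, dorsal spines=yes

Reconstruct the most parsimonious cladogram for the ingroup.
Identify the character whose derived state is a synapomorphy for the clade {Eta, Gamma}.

webbed digits

Character polarity is set by the outgroup: the derived state is whichever differs from the outgroup's state, so for wing venation reduced the derived state is 'no', and for the remaining characters it is 'yes'.
Only Eta and Gamma show the derived state 'yes' for webbed digits, supporting them as a clade.
wing venation reduced: derived state 'no' in Eta only — an autapomorphy, so it tells us nothing about relationships among taxa.
All ingroup taxa share the derived state 'yes' for ocelli absent; it defines the ingroup but does not resolve relationships within it.
dorsal spines: derived state 'yes' in Eta only — an autapomorphy, so it tells us nothing about relationships among taxa.
Most parsimonious ingroup topology: (Epsilon,(Gamma,Eta)).
The clade {Eta, Gamma} is supported by webbed digits: its derived state 'yes' occurs in exactly those taxa and in no other taxon (including the outgroup).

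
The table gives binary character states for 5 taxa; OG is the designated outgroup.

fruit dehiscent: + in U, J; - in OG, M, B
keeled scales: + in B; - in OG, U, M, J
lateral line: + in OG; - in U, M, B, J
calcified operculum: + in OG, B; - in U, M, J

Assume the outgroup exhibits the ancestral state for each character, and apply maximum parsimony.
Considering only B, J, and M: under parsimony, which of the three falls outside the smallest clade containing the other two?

B

Character polarity is set by the outgroup: the derived state is whichever differs from the outgroup's state, so for lateral line, calcified operculum the derived state is '-', and for the remaining characters it is '+'.
fruit dehiscent (derived state '+') is shared by J and U — a synapomorphy uniting that clade.
keeled scales (derived state '+') is unique to B (autapomorphy; uninformative for grouping).
lateral line (derived state '-') is shared by all ingroup taxa — unites the whole ingroup.
Only J, M, and U show the derived state '-' for calcified operculum, supporting them as a clade.
Most parsimonious ingroup topology: (((U,J),M),B).
J and M share a more recent common ancestor with each other than either does with B, so B is the least closely related of the three.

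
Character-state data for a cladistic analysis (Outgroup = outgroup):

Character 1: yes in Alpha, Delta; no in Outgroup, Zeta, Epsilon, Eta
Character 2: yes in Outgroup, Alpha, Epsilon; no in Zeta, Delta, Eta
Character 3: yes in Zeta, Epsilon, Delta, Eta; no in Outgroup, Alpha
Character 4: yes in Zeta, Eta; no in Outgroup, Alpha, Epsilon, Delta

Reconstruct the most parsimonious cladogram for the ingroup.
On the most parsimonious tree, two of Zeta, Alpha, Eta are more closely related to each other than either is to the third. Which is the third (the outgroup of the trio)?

Character polarity is set by the outgroup: the derived state is whichever differs from the outgroup's state, so for Character 2 the derived state is 'no', and for the remaining characters it is 'yes'.
Character 1 groups Alpha and Delta, which is incompatible with the clades supported by the remaining characters; treating it as convergent (homoplasy) costs fewer steps than any alternative tree.
Only Delta, Eta, and Zeta show the derived state 'no' for Character 2, supporting them as a clade.
Character 3: derived state 'yes' in Delta, Epsilon, Eta, and Zeta only — synapomorphy for {Delta, Epsilon, Eta, Zeta}.
Only Eta and Zeta show the derived state 'yes' for Character 4, supporting them as a clade.
Most parsimonious ingroup topology: ((((Zeta,Eta),Delta),Epsilon),Alpha).
Zeta and Eta share a more recent common ancestor with each other than either does with Alpha, so Alpha is the least closely related of the three.

Alpha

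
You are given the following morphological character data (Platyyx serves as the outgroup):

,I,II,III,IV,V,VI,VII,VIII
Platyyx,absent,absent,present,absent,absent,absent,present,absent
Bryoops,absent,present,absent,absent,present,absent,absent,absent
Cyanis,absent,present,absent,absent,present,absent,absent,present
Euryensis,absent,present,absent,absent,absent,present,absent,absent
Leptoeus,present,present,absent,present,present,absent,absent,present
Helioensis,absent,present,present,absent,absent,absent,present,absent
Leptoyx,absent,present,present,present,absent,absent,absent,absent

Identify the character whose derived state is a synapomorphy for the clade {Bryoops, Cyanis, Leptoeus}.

V

Character polarity is set by the outgroup: the derived state is whichever differs from the outgroup's state, so for III, VII the derived state is 'absent', and for the remaining characters it is 'present'.
I: derived state 'present' in Leptoeus only — an autapomorphy, so it tells us nothing about relationships among taxa.
II (derived state 'present') is shared by all ingroup taxa — unites the whole ingroup.
Only Bryoops, Cyanis, Euryensis, and Leptoeus show the derived state 'absent' for III, supporting them as a clade.
IV (state 'present') occurs in Leptoeus and Leptoyx but conflicts with the nesting implied by the other characters — most parsimoniously interpreted as homoplasy.
Only Bryoops, Cyanis, and Leptoeus show the derived state 'present' for V, supporting them as a clade.
VI: derived state 'present' in Euryensis only — an autapomorphy, so it tells us nothing about relationships among taxa.
Only Bryoops, Cyanis, Euryensis, Leptoeus, and Leptoyx show the derived state 'absent' for VII, supporting them as a clade.
VIII: derived state 'present' in Cyanis and Leptoeus only — synapomorphy for {Cyanis, Leptoeus}.
Most parsimonious ingroup topology: ((((Bryoops,(Cyanis,Leptoeus)),Euryensis),Leptoyx),Helioensis).
The clade {Bryoops, Cyanis, Leptoeus} is supported by V: its derived state 'present' occurs in exactly those taxa and in no other taxon (including the outgroup).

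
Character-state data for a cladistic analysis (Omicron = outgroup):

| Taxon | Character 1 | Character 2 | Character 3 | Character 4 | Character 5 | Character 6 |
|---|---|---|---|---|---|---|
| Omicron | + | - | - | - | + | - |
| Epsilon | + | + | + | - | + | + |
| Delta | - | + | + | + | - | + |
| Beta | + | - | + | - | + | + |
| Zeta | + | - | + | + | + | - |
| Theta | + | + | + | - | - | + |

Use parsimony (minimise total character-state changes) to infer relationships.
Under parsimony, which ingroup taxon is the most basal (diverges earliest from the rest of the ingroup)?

Character polarity is set by the outgroup: the derived state is whichever differs from the outgroup's state, so for Character 1, Character 5 the derived state is '-', and for the remaining characters it is '+'.
Character 1 (derived state '-') is unique to Delta (autapomorphy; uninformative for grouping).
Only Delta, Epsilon, and Theta show the derived state '+' for Character 2, supporting them as a clade.
All ingroup taxa share the derived state '+' for Character 3; it defines the ingroup but does not resolve relationships within it.
Character 4 (state '+') occurs in Delta and Zeta but conflicts with the nesting implied by the other characters — most parsimoniously interpreted as homoplasy.
Only Delta and Theta show the derived state '-' for Character 5, supporting them as a clade.
Character 6: derived state '+' in Beta, Delta, Epsilon, and Theta only — synapomorphy for {Beta, Delta, Epsilon, Theta}.
Most parsimonious ingroup topology: (((Epsilon,(Delta,Theta)),Beta),Zeta).
Zeta is sister to the clade containing all other ingroup taxa, so it is the earliest-diverging (most basal) ingroup lineage.

Zeta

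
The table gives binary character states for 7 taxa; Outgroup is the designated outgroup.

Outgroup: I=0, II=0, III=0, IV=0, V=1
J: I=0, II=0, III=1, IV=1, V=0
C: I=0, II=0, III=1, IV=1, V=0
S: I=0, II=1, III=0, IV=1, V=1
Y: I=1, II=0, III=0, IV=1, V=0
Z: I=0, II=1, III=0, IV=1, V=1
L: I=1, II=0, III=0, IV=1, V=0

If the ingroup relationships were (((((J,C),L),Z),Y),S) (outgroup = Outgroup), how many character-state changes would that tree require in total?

Map each character onto (((((J,C),L),Z),Y),S) (rooted by Outgroup) and count the minimum state changes it requires (Fitch parsimony):
I: 2; II: 2; III: 1; IV: 1; V: 2.
Total tree length = 8.

8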